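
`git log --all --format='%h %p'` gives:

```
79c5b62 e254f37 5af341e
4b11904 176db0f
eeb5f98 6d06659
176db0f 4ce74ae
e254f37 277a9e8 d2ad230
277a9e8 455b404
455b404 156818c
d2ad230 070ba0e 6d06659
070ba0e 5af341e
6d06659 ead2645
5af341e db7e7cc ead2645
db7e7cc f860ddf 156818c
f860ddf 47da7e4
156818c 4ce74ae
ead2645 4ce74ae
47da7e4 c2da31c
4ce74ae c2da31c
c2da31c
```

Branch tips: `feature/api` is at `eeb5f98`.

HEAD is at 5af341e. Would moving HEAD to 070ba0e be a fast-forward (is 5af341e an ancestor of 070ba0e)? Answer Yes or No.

A fast-forward from 5af341e to 070ba0e is possible iff 5af341e is an ancestor of 070ba0e.
Ancestors of 070ba0e: {070ba0e, 156818c, 47da7e4, 4ce74ae, 5af341e, c2da31c, db7e7cc, ead2645, f860ddf}.
5af341e is among them, so fast-forward is possible.

Yes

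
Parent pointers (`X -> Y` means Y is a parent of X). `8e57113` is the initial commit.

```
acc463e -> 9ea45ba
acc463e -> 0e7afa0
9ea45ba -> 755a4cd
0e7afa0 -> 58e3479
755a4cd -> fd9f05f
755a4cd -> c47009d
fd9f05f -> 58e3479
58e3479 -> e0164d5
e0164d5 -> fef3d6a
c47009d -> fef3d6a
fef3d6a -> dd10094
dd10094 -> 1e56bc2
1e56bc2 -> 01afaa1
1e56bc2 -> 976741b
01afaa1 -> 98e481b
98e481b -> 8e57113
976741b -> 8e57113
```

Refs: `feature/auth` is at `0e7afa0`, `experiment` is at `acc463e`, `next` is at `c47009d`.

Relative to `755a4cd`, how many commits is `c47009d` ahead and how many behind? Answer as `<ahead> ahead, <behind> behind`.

Reachable from c47009d: {01afaa1, 1e56bc2, 8e57113, 976741b, 98e481b, c47009d, dd10094, fef3d6a}.
Reachable from 755a4cd: {01afaa1, 1e56bc2, 58e3479, 755a4cd, 8e57113, 976741b, 98e481b, c47009d, dd10094, e0164d5, fd9f05f, fef3d6a}.
Only in c47009d's history (ahead): {} — 0.
Only in 755a4cd's history (behind): {58e3479, 755a4cd, e0164d5, fd9f05f} — 4.

0 ahead, 4 behind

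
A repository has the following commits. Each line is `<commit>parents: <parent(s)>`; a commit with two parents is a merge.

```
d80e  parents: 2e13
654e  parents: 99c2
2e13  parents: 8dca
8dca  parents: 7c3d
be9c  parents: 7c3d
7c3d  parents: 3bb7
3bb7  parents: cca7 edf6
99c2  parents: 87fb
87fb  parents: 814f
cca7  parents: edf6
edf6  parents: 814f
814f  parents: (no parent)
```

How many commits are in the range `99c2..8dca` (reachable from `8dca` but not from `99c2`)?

5

Reachable from 8dca: {3bb7, 7c3d, 814f, 8dca, cca7, edf6}.
Reachable from 99c2: {814f, 87fb, 99c2}.
In 8dca's history but not 99c2's: {3bb7, 7c3d, 8dca, cca7, edf6} — 5 commits.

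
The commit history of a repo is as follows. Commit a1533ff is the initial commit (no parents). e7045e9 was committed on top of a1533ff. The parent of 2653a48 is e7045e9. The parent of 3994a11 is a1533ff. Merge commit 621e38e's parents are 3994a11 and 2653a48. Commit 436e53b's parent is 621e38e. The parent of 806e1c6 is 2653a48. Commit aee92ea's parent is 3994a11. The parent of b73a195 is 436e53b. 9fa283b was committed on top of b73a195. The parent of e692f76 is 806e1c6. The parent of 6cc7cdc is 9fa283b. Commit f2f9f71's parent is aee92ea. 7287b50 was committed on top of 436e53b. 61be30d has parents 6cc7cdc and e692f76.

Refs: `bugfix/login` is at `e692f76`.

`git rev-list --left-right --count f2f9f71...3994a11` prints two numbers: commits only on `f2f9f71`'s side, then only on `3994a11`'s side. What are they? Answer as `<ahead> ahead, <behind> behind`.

Reachable from f2f9f71: {3994a11, a1533ff, aee92ea, f2f9f71}.
Reachable from 3994a11: {3994a11, a1533ff}.
Only in f2f9f71's history (ahead): {aee92ea, f2f9f71} — 2.
Only in 3994a11's history (behind): {} — 0.

2 ahead, 0 behind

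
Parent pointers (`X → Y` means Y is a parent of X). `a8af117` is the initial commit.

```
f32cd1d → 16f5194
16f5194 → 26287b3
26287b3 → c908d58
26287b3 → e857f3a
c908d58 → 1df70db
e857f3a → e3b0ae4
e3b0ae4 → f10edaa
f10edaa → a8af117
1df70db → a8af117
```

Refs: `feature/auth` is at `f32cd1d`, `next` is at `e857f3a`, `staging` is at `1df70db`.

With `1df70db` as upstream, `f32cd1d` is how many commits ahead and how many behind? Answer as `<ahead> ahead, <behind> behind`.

7 ahead, 0 behind

Reachable from f32cd1d: {16f5194, 1df70db, 26287b3, a8af117, c908d58, e3b0ae4, e857f3a, f10edaa, f32cd1d}.
Reachable from 1df70db: {1df70db, a8af117}.
Only in f32cd1d's history (ahead): {16f5194, 26287b3, c908d58, e3b0ae4, e857f3a, f10edaa, f32cd1d} — 7.
Only in 1df70db's history (behind): {} — 0.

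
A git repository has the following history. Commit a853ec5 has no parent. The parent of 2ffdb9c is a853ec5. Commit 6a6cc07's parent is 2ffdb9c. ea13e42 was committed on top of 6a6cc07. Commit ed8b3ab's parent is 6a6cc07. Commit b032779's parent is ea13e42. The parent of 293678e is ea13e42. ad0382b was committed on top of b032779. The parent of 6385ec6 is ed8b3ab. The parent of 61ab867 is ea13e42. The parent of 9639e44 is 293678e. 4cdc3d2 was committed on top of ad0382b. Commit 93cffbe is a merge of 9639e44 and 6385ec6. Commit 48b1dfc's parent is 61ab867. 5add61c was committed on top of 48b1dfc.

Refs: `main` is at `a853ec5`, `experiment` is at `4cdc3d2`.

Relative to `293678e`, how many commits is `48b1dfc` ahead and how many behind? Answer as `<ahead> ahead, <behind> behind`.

2 ahead, 1 behind

Reachable from 48b1dfc: {2ffdb9c, 48b1dfc, 61ab867, 6a6cc07, a853ec5, ea13e42}.
Reachable from 293678e: {293678e, 2ffdb9c, 6a6cc07, a853ec5, ea13e42}.
Only in 48b1dfc's history (ahead): {48b1dfc, 61ab867} — 2.
Only in 293678e's history (behind): {293678e} — 1.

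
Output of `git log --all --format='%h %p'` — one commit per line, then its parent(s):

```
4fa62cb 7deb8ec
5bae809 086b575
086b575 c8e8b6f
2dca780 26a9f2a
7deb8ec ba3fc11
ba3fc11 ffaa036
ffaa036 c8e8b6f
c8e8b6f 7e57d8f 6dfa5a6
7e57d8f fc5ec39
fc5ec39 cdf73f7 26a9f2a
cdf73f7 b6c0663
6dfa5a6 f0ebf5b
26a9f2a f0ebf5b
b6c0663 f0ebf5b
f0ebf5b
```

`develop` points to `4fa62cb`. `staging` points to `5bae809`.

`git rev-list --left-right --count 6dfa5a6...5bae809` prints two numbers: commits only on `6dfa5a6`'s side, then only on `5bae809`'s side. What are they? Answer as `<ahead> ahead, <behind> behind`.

Reachable from 6dfa5a6: {6dfa5a6, f0ebf5b}.
Reachable from 5bae809: {086b575, 26a9f2a, 5bae809, 6dfa5a6, 7e57d8f, b6c0663, c8e8b6f, cdf73f7, f0ebf5b, fc5ec39}.
Only in 6dfa5a6's history (ahead): {} — 0.
Only in 5bae809's history (behind): {086b575, 26a9f2a, 5bae809, 7e57d8f, b6c0663, c8e8b6f, cdf73f7, fc5ec39} — 8.

0 ahead, 8 behind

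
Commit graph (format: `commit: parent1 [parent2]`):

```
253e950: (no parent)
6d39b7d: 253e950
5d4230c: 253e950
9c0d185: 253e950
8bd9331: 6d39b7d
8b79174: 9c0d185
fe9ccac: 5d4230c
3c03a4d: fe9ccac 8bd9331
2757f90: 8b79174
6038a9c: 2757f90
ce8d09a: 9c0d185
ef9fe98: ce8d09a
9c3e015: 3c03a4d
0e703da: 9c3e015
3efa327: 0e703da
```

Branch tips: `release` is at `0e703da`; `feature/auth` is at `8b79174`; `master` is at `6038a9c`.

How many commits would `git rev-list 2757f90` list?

4

Walking parent pointers from 2757f90: reachable set = {253e950, 2757f90, 8b79174, 9c0d185}.
That is 4 commits.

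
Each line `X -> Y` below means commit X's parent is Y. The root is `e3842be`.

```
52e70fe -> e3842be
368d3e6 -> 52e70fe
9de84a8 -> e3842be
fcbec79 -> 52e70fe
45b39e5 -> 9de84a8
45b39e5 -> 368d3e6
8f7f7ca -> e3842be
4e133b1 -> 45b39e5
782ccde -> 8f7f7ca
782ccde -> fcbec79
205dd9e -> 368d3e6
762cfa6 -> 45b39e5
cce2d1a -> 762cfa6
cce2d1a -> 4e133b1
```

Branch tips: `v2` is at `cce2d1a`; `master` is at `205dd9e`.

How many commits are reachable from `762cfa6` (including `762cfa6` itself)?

6

Walking parent pointers from 762cfa6: reachable set = {368d3e6, 45b39e5, 52e70fe, 762cfa6, 9de84a8, e3842be}.
That is 6 commits.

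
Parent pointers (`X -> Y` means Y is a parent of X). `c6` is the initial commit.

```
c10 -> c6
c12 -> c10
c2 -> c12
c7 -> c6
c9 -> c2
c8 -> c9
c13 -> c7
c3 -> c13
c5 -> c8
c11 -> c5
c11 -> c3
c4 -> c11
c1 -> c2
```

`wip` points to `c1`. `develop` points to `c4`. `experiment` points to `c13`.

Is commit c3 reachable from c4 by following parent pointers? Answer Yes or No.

Yes

Ancestors of c4 (commits reachable by following parents): {c10, c11, c12, c13, c2, c3, c4, c5, c6, c7, c8, c9}.
c3 is in that set, so it is an ancestor of c4.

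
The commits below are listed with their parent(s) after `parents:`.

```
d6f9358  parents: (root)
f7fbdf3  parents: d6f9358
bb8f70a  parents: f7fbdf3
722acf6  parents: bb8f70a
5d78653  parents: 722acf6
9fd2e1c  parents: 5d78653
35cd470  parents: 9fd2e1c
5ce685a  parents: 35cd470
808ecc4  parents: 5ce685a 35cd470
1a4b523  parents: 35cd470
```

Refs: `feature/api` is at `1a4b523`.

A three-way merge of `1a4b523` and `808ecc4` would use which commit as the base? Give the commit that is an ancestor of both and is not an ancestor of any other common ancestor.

Ancestors of 1a4b523: {1a4b523, 35cd470, 5d78653, 722acf6, 9fd2e1c, bb8f70a, d6f9358, f7fbdf3}.
Ancestors of 808ecc4: {35cd470, 5ce685a, 5d78653, 722acf6, 808ecc4, 9fd2e1c, bb8f70a, d6f9358, f7fbdf3}.
Common ancestors: {35cd470, 5d78653, 722acf6, 9fd2e1c, bb8f70a, d6f9358, f7fbdf3}.
Among these, 35cd470 is not an ancestor of any other common ancestor — it is the merge base.

35cd470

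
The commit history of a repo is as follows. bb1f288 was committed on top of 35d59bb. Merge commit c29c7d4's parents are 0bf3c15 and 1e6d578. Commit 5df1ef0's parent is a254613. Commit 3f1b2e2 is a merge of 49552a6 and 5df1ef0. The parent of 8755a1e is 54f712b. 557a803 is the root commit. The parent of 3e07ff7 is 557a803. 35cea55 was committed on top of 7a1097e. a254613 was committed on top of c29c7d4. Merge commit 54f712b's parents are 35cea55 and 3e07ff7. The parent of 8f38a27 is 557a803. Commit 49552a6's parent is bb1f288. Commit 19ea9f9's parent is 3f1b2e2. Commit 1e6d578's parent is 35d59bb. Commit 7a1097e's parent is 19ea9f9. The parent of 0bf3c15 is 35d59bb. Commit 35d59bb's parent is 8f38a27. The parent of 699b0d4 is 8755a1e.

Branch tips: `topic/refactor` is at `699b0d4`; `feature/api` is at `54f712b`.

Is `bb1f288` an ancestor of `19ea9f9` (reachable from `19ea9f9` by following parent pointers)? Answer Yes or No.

Yes

Ancestors of 19ea9f9 (commits reachable by following parents): {0bf3c15, 19ea9f9, 1e6d578, 35d59bb, 3f1b2e2, 49552a6, 557a803, 5df1ef0, 8f38a27, a254613, bb1f288, c29c7d4}.
bb1f288 is in that set, so it is an ancestor of 19ea9f9.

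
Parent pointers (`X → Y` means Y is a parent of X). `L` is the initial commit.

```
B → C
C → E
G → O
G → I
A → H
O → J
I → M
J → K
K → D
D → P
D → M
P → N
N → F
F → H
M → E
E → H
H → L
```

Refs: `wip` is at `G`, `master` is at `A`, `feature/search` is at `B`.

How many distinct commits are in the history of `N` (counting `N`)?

4

Walking parent pointers from N: reachable set = {F, H, L, N}.
That is 4 commits.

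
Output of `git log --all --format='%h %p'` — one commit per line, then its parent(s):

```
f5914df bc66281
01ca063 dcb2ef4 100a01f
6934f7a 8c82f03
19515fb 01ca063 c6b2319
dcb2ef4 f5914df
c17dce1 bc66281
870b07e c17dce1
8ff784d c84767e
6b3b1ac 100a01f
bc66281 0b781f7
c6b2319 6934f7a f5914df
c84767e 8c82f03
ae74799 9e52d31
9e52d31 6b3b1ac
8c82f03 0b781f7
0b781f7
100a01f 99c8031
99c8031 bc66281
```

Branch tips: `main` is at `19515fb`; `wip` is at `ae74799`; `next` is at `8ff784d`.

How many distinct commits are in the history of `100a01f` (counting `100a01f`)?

Walking parent pointers from 100a01f: reachable set = {0b781f7, 100a01f, 99c8031, bc66281}.
That is 4 commits.

4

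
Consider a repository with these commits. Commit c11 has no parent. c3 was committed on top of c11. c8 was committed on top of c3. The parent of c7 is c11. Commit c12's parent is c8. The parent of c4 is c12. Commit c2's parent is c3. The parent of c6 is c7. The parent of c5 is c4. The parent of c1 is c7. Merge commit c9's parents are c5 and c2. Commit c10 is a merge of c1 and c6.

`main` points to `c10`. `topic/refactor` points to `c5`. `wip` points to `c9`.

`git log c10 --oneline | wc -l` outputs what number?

Walking parent pointers from c10: reachable set = {c1, c10, c11, c6, c7}.
That is 5 commits.

5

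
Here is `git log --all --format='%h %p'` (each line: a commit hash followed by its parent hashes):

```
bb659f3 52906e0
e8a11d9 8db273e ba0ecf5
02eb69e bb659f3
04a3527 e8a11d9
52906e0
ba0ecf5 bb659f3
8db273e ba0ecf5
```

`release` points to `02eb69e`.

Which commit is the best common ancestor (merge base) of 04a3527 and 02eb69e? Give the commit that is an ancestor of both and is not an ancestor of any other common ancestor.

bb659f3

Ancestors of 04a3527: {04a3527, 52906e0, 8db273e, ba0ecf5, bb659f3, e8a11d9}.
Ancestors of 02eb69e: {02eb69e, 52906e0, bb659f3}.
Common ancestors: {52906e0, bb659f3}.
Among these, bb659f3 is not an ancestor of any other common ancestor — it is the merge base.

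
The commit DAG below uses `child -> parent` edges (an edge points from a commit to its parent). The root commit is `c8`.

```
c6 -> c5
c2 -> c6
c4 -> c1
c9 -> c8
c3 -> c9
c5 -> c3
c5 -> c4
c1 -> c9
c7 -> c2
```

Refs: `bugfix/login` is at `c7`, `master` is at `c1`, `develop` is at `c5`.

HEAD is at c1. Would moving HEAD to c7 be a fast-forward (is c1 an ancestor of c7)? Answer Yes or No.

A fast-forward from c1 to c7 is possible iff c1 is an ancestor of c7.
Ancestors of c7: {c1, c2, c3, c4, c5, c6, c7, c8, c9}.
c1 is among them, so fast-forward is possible.

Yes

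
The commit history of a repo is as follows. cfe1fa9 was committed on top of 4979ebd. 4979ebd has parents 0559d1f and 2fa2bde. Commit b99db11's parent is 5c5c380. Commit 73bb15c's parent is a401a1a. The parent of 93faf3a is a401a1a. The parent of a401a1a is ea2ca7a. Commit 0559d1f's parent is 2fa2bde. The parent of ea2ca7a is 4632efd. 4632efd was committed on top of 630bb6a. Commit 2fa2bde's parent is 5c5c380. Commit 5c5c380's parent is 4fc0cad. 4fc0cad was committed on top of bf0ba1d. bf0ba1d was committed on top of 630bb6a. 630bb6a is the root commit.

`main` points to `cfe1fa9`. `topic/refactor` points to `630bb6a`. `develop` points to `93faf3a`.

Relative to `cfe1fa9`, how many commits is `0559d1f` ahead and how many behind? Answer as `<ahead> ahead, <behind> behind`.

0 ahead, 2 behind

Reachable from 0559d1f: {0559d1f, 2fa2bde, 4fc0cad, 5c5c380, 630bb6a, bf0ba1d}.
Reachable from cfe1fa9: {0559d1f, 2fa2bde, 4979ebd, 4fc0cad, 5c5c380, 630bb6a, bf0ba1d, cfe1fa9}.
Only in 0559d1f's history (ahead): {} — 0.
Only in cfe1fa9's history (behind): {4979ebd, cfe1fa9} — 2.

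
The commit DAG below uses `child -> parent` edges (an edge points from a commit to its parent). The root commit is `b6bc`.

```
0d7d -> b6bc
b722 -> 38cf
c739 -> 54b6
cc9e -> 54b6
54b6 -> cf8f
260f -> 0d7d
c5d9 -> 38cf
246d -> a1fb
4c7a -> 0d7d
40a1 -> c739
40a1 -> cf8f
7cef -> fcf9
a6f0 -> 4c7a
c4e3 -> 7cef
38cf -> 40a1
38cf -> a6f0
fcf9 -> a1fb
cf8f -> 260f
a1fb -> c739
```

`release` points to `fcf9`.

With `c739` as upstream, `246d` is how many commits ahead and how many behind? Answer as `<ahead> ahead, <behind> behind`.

Reachable from 246d: {0d7d, 246d, 260f, 54b6, a1fb, b6bc, c739, cf8f}.
Reachable from c739: {0d7d, 260f, 54b6, b6bc, c739, cf8f}.
Only in 246d's history (ahead): {246d, a1fb} — 2.
Only in c739's history (behind): {} — 0.

2 ahead, 0 behind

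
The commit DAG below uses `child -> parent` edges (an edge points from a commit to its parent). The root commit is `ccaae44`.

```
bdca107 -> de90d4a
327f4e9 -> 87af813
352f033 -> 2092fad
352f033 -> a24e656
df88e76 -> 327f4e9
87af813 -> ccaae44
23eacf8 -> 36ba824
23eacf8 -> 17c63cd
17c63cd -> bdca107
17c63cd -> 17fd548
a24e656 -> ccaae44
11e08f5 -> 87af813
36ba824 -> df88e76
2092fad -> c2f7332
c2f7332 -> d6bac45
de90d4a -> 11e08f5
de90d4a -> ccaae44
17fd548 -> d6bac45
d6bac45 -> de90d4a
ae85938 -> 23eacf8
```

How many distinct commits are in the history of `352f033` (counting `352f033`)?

9

Walking parent pointers from 352f033: reachable set = {11e08f5, 2092fad, 352f033, 87af813, a24e656, c2f7332, ccaae44, d6bac45, de90d4a}.
That is 9 commits.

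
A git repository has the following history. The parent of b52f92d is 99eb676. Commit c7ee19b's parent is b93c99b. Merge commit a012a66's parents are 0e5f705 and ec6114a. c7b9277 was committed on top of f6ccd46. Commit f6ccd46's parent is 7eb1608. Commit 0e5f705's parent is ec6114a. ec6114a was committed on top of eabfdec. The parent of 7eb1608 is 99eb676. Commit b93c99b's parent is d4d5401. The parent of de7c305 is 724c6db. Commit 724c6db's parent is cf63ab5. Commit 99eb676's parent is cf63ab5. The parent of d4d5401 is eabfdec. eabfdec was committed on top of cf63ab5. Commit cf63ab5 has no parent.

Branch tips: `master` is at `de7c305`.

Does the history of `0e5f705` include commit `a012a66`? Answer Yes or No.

Ancestors of 0e5f705: {0e5f705, cf63ab5, eabfdec, ec6114a}.
a012a66 is not in that set, so it is not an ancestor of 0e5f705.

No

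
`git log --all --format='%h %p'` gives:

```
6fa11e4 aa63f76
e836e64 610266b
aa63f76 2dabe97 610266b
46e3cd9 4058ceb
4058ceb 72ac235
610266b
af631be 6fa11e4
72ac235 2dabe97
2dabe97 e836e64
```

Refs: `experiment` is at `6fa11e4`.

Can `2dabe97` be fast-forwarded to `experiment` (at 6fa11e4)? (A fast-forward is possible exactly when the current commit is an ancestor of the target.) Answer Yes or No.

Yes

A fast-forward from 2dabe97 to 6fa11e4 is possible iff 2dabe97 is an ancestor of 6fa11e4.
Ancestors of 6fa11e4: {2dabe97, 610266b, 6fa11e4, aa63f76, e836e64}.
2dabe97 is among them, so fast-forward is possible.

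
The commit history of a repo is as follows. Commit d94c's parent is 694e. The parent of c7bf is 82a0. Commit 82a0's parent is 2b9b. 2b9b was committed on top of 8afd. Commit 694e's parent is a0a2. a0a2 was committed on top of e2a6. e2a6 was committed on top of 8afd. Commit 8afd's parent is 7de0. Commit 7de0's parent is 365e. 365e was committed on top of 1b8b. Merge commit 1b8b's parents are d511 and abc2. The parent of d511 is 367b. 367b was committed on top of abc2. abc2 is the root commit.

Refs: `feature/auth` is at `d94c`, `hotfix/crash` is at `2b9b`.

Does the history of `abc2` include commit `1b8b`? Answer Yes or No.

Ancestors of abc2: {abc2}.
1b8b is not in that set, so it is not an ancestor of abc2.

No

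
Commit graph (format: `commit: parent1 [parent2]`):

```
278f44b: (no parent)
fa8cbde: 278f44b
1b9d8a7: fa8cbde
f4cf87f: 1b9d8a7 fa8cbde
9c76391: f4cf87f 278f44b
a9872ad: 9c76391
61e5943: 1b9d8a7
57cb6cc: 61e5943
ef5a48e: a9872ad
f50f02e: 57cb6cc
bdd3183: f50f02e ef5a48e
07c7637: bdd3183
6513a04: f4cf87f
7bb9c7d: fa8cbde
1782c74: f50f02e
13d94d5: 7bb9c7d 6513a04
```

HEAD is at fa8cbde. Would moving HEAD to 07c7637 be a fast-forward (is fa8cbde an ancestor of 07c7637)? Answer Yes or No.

A fast-forward from fa8cbde to 07c7637 is possible iff fa8cbde is an ancestor of 07c7637.
Ancestors of 07c7637: {07c7637, 1b9d8a7, 278f44b, 57cb6cc, 61e5943, 9c76391, a9872ad, bdd3183, ef5a48e, f4cf87f, f50f02e, fa8cbde}.
fa8cbde is among them, so fast-forward is possible.

Yes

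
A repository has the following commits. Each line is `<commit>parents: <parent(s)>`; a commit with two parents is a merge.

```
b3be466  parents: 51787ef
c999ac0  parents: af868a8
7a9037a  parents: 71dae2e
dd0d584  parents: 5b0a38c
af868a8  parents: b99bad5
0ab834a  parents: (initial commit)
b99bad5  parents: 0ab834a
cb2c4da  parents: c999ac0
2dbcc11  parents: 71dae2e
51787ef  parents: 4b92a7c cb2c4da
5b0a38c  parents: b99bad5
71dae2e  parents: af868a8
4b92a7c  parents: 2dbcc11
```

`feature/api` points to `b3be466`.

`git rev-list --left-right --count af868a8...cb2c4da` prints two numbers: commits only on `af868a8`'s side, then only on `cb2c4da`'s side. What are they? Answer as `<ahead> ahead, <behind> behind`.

0 ahead, 2 behind

Reachable from af868a8: {0ab834a, af868a8, b99bad5}.
Reachable from cb2c4da: {0ab834a, af868a8, b99bad5, c999ac0, cb2c4da}.
Only in af868a8's history (ahead): {} — 0.
Only in cb2c4da's history (behind): {c999ac0, cb2c4da} — 2.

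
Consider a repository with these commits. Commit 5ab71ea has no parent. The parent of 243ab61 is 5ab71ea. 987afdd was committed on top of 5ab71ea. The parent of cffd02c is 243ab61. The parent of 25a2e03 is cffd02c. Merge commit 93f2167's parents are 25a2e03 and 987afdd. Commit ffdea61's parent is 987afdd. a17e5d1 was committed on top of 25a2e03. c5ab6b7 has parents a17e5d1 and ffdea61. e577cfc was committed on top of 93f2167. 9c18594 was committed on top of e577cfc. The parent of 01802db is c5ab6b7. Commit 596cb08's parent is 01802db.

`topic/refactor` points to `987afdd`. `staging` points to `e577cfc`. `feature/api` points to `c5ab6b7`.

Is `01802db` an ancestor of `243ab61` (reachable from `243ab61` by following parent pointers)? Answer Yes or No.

Ancestors of 243ab61: {243ab61, 5ab71ea}.
01802db is not in that set, so it is not an ancestor of 243ab61.

No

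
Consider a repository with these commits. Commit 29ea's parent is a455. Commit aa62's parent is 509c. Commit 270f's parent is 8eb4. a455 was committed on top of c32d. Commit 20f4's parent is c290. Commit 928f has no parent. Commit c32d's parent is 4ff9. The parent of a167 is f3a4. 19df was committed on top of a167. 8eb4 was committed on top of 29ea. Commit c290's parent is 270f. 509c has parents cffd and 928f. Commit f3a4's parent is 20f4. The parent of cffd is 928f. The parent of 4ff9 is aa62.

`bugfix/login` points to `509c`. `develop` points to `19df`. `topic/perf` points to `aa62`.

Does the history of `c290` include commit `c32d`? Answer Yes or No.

Yes

Ancestors of c290 (commits reachable by following parents): {270f, 29ea, 4ff9, 509c, 8eb4, 928f, a455, aa62, c290, c32d, cffd}.
c32d is in that set, so it is an ancestor of c290.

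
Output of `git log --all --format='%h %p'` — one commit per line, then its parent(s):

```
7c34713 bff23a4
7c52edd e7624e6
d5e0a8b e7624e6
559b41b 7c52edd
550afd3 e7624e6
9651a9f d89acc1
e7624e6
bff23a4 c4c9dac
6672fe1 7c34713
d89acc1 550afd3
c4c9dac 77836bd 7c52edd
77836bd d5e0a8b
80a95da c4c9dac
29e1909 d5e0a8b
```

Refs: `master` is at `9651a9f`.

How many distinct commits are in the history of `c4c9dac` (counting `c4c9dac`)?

5

Walking parent pointers from c4c9dac: reachable set = {77836bd, 7c52edd, c4c9dac, d5e0a8b, e7624e6}.
That is 5 commits.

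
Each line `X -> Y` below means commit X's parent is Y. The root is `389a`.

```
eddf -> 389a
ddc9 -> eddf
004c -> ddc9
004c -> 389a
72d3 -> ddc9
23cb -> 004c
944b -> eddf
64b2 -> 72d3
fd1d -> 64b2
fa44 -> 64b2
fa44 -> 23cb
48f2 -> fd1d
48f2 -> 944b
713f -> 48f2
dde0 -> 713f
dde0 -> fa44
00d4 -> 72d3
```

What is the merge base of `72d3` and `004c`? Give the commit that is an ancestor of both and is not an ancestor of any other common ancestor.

ddc9

Ancestors of 72d3: {389a, 72d3, ddc9, eddf}.
Ancestors of 004c: {004c, 389a, ddc9, eddf}.
Common ancestors: {389a, ddc9, eddf}.
Among these, ddc9 is not an ancestor of any other common ancestor — it is the merge base.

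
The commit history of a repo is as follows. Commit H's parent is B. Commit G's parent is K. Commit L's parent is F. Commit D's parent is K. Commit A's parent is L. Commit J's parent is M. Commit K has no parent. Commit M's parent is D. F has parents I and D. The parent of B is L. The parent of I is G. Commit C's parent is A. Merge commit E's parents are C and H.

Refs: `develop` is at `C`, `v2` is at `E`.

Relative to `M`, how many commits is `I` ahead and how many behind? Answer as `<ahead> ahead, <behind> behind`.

Reachable from I: {G, I, K}.
Reachable from M: {D, K, M}.
Only in I's history (ahead): {G, I} — 2.
Only in M's history (behind): {D, M} — 2.

2 ahead, 2 behind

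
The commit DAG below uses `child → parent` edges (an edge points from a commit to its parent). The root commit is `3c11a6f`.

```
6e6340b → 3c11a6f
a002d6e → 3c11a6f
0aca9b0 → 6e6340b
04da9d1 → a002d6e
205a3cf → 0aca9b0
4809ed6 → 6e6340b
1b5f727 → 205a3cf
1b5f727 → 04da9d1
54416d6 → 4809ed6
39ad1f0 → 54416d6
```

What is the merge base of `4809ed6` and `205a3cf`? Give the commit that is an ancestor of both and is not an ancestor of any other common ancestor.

6e6340b

Ancestors of 4809ed6: {3c11a6f, 4809ed6, 6e6340b}.
Ancestors of 205a3cf: {0aca9b0, 205a3cf, 3c11a6f, 6e6340b}.
Common ancestors: {3c11a6f, 6e6340b}.
Among these, 6e6340b is not an ancestor of any other common ancestor — it is the merge base.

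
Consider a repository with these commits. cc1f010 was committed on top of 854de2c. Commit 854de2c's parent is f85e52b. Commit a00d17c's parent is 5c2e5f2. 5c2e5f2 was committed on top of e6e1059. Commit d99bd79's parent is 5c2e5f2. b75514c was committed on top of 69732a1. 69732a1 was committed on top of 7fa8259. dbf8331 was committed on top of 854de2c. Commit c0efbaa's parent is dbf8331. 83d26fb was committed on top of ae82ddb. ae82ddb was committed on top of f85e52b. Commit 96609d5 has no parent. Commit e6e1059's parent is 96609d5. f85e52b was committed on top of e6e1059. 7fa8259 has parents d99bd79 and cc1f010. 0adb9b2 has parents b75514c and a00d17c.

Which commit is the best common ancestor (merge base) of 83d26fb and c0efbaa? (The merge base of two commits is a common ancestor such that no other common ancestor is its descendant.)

f85e52b

Ancestors of 83d26fb: {83d26fb, 96609d5, ae82ddb, e6e1059, f85e52b}.
Ancestors of c0efbaa: {854de2c, 96609d5, c0efbaa, dbf8331, e6e1059, f85e52b}.
Common ancestors: {96609d5, e6e1059, f85e52b}.
Among these, f85e52b is not an ancestor of any other common ancestor — it is the merge base.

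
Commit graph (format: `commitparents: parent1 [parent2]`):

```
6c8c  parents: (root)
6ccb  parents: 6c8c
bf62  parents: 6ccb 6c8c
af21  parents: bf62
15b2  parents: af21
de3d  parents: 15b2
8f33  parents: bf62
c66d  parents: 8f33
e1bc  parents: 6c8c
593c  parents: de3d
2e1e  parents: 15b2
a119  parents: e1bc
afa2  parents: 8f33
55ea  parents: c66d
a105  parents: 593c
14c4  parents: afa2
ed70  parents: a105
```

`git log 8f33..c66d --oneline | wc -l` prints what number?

Reachable from c66d: {6c8c, 6ccb, 8f33, bf62, c66d}.
Reachable from 8f33: {6c8c, 6ccb, 8f33, bf62}.
In c66d's history but not 8f33's: {c66d} — 1 commit.

1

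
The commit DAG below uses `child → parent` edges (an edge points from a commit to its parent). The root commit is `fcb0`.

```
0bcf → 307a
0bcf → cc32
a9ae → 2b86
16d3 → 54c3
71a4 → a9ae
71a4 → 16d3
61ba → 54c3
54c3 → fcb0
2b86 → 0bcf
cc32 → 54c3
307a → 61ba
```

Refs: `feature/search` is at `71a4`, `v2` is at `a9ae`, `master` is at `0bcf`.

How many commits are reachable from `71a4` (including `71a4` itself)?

10

Walking parent pointers from 71a4: reachable set = {0bcf, 16d3, 2b86, 307a, 54c3, 61ba, 71a4, a9ae, cc32, fcb0}.
That is 10 commits.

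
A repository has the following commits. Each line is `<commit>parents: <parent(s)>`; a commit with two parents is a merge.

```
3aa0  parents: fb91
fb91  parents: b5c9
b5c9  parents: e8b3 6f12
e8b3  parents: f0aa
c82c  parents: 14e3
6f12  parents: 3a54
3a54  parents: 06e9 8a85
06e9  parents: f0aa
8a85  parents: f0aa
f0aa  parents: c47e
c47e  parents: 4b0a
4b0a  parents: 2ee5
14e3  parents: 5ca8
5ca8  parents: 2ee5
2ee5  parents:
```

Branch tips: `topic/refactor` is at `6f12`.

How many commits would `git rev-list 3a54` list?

7

Walking parent pointers from 3a54: reachable set = {06e9, 2ee5, 3a54, 4b0a, 8a85, c47e, f0aa}.
That is 7 commits.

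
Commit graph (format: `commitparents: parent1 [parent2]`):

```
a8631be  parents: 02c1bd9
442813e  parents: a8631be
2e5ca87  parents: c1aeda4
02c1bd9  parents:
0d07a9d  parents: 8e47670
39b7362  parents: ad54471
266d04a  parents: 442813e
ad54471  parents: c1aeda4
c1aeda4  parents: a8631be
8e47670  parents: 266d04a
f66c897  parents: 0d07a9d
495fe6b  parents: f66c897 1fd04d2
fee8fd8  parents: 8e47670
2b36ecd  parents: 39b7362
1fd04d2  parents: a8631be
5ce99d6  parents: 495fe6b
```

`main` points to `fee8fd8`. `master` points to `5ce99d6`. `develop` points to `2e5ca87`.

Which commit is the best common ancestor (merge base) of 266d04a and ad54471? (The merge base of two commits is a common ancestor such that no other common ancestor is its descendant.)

Ancestors of 266d04a: {02c1bd9, 266d04a, 442813e, a8631be}.
Ancestors of ad54471: {02c1bd9, a8631be, ad54471, c1aeda4}.
Common ancestors: {02c1bd9, a8631be}.
Among these, a8631be is not an ancestor of any other common ancestor — it is the merge base.

a8631be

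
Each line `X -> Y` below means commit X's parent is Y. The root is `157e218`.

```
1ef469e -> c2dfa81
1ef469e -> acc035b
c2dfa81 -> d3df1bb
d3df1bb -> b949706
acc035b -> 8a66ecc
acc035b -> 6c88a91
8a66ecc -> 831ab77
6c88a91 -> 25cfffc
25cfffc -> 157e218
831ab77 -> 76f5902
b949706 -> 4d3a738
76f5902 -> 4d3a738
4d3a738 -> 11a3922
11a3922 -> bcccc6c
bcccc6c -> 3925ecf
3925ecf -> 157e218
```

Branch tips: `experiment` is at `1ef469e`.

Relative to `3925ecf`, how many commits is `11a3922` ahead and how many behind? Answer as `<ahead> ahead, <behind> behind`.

2 ahead, 0 behind

Reachable from 11a3922: {11a3922, 157e218, 3925ecf, bcccc6c}.
Reachable from 3925ecf: {157e218, 3925ecf}.
Only in 11a3922's history (ahead): {11a3922, bcccc6c} — 2.
Only in 3925ecf's history (behind): {} — 0.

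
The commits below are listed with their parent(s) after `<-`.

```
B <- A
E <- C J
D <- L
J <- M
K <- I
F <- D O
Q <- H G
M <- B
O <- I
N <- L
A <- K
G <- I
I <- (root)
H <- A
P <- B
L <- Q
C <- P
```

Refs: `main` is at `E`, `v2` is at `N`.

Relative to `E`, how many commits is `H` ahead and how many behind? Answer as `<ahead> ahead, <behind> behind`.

1 ahead, 6 behind

Reachable from H: {A, H, I, K}.
Reachable from E: {A, B, C, E, I, J, K, M, P}.
Only in H's history (ahead): {H} — 1.
Only in E's history (behind): {B, C, E, J, M, P} — 6.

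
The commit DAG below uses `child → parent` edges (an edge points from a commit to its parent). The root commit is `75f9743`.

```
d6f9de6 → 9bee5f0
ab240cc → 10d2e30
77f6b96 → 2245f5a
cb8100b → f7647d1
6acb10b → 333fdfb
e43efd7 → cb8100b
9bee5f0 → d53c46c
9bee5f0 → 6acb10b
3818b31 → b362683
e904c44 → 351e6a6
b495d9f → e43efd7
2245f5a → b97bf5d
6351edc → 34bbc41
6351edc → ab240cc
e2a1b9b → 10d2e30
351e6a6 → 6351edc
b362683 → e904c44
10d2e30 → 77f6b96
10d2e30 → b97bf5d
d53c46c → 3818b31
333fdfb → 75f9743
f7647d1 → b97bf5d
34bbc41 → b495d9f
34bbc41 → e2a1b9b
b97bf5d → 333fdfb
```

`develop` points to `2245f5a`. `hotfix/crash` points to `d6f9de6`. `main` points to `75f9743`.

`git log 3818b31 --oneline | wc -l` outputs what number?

Walking parent pointers from 3818b31: reachable set = {10d2e30, 2245f5a, 333fdfb, 34bbc41, 351e6a6, 3818b31, 6351edc, 75f9743, 77f6b96, ab240cc, b362683, b495d9f, b97bf5d, cb8100b, e2a1b9b, e43efd7, e904c44, f7647d1}.
That is 18 commits.

18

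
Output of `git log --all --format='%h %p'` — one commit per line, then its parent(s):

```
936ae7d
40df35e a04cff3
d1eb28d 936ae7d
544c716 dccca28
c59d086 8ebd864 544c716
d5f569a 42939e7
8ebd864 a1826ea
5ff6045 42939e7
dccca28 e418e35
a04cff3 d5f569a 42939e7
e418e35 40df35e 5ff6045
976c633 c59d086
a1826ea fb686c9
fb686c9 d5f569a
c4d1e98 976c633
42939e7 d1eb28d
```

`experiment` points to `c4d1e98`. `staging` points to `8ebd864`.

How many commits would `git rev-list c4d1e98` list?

16

Walking parent pointers from c4d1e98: reachable set = {40df35e, 42939e7, 544c716, 5ff6045, 8ebd864, 936ae7d, 976c633, a04cff3, a1826ea, c4d1e98, c59d086, d1eb28d, d5f569a, dccca28, e418e35, fb686c9}.
That is 16 commits.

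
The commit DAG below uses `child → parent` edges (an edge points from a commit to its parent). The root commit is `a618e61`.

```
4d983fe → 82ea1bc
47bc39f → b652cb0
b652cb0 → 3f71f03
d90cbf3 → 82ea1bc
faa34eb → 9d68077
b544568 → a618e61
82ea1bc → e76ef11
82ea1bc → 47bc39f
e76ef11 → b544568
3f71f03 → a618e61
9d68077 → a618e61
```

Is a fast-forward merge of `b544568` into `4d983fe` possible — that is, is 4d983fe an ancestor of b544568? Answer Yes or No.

No

A fast-forward from 4d983fe to b544568 is possible iff 4d983fe is an ancestor of b544568.
Ancestors of b544568: {a618e61, b544568}.
4d983fe is not among them, so fast-forward is not possible.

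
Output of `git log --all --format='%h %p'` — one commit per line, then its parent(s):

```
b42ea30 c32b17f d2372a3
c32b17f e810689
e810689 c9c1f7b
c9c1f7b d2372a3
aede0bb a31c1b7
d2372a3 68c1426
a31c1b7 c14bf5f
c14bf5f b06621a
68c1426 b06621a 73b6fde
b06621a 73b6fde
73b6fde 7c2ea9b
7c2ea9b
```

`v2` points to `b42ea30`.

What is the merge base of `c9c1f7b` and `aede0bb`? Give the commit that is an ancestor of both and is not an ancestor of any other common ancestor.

b06621a

Ancestors of c9c1f7b: {68c1426, 73b6fde, 7c2ea9b, b06621a, c9c1f7b, d2372a3}.
Ancestors of aede0bb: {73b6fde, 7c2ea9b, a31c1b7, aede0bb, b06621a, c14bf5f}.
Common ancestors: {73b6fde, 7c2ea9b, b06621a}.
Among these, b06621a is not an ancestor of any other common ancestor — it is the merge base.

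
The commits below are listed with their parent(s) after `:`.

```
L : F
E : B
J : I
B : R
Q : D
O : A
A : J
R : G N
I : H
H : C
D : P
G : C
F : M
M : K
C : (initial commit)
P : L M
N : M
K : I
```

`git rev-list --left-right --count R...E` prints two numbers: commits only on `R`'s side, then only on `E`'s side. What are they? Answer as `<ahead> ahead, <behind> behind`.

0 ahead, 2 behind

Reachable from R: {C, G, H, I, K, M, N, R}.
Reachable from E: {B, C, E, G, H, I, K, M, N, R}.
Only in R's history (ahead): {} — 0.
Only in E's history (behind): {B, E} — 2.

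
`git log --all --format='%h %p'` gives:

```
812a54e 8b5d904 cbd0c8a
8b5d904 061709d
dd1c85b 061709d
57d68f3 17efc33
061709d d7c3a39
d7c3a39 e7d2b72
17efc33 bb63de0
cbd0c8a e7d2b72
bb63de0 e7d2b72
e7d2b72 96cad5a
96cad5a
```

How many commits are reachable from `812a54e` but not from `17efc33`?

5

Reachable from 812a54e: {061709d, 812a54e, 8b5d904, 96cad5a, cbd0c8a, d7c3a39, e7d2b72}.
Reachable from 17efc33: {17efc33, 96cad5a, bb63de0, e7d2b72}.
In 812a54e's history but not 17efc33's: {061709d, 812a54e, 8b5d904, cbd0c8a, d7c3a39} — 5 commits.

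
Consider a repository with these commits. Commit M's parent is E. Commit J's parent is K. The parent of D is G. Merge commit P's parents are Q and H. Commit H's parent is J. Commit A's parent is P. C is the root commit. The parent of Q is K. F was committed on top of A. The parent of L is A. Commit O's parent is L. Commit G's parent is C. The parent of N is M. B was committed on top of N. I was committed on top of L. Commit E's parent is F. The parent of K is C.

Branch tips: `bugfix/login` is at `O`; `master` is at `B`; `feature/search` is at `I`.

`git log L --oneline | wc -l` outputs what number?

8

Walking parent pointers from L: reachable set = {A, C, H, J, K, L, P, Q}.
That is 8 commits.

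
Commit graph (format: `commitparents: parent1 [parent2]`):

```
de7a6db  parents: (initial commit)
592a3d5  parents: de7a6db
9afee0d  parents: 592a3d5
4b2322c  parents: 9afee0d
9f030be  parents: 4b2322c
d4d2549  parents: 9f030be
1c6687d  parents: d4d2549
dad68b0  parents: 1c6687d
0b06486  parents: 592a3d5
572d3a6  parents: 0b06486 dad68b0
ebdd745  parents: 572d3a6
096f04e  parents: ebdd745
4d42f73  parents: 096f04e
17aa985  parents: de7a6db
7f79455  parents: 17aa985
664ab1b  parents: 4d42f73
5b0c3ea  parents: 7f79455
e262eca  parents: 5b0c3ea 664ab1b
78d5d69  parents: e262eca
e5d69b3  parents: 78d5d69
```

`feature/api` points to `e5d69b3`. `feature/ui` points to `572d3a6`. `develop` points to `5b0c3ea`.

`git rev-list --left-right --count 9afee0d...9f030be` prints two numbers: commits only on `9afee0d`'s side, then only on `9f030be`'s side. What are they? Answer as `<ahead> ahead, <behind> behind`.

0 ahead, 2 behind

Reachable from 9afee0d: {592a3d5, 9afee0d, de7a6db}.
Reachable from 9f030be: {4b2322c, 592a3d5, 9afee0d, 9f030be, de7a6db}.
Only in 9afee0d's history (ahead): {} — 0.
Only in 9f030be's history (behind): {4b2322c, 9f030be} — 2.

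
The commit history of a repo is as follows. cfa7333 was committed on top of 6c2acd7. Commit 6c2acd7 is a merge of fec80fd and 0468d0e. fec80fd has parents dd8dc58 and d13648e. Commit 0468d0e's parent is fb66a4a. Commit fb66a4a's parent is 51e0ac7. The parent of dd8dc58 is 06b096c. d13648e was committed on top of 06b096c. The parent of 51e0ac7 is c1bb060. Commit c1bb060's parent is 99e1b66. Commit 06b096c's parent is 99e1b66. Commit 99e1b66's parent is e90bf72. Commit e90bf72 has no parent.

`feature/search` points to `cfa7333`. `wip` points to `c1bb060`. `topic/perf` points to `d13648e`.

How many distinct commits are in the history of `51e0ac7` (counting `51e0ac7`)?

4

Walking parent pointers from 51e0ac7: reachable set = {51e0ac7, 99e1b66, c1bb060, e90bf72}.
That is 4 commits.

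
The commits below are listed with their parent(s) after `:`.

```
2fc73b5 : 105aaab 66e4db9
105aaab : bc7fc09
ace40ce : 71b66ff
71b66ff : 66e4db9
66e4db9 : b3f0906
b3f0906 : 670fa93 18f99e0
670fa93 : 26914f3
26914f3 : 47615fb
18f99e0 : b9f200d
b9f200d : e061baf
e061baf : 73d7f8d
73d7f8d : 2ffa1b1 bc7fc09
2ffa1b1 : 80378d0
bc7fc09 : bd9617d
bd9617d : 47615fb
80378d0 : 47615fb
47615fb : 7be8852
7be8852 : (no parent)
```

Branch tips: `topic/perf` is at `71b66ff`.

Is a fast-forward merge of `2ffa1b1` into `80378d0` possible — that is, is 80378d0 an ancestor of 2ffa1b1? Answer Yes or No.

A fast-forward from 80378d0 to 2ffa1b1 is possible iff 80378d0 is an ancestor of 2ffa1b1.
Ancestors of 2ffa1b1: {2ffa1b1, 47615fb, 7be8852, 80378d0}.
80378d0 is among them, so fast-forward is possible.

Yes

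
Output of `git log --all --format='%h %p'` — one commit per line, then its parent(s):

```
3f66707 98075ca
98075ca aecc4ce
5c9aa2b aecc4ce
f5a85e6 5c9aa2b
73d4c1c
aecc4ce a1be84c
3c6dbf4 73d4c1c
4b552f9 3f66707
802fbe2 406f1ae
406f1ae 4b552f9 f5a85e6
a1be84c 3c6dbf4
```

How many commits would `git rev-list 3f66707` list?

6

Walking parent pointers from 3f66707: reachable set = {3c6dbf4, 3f66707, 73d4c1c, 98075ca, a1be84c, aecc4ce}.
That is 6 commits.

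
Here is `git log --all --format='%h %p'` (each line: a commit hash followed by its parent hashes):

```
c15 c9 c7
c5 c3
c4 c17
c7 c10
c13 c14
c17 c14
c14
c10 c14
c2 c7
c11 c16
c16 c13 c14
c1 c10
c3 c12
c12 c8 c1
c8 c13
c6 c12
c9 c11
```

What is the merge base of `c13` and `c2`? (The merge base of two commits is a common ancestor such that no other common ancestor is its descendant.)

Ancestors of c13: {c13, c14}.
Ancestors of c2: {c10, c14, c2, c7}.
Common ancestors: {c14}.
The only common ancestor is c14, so it is the merge base.

c14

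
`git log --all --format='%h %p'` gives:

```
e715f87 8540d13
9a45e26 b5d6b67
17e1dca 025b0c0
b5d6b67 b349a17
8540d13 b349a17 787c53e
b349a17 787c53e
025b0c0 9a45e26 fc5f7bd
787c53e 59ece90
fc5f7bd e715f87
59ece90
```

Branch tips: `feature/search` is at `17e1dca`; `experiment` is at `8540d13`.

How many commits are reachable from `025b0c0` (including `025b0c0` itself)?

9

Walking parent pointers from 025b0c0: reachable set = {025b0c0, 59ece90, 787c53e, 8540d13, 9a45e26, b349a17, b5d6b67, e715f87, fc5f7bd}.
That is 9 commits.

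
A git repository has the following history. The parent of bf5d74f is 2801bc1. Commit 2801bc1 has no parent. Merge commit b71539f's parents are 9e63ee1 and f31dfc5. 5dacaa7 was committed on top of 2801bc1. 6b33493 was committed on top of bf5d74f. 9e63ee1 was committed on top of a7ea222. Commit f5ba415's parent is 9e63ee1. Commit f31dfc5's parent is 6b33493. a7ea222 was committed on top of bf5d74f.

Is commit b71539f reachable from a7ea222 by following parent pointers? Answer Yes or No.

Ancestors of a7ea222: {2801bc1, a7ea222, bf5d74f}.
b71539f is not in that set, so it is not an ancestor of a7ea222.

No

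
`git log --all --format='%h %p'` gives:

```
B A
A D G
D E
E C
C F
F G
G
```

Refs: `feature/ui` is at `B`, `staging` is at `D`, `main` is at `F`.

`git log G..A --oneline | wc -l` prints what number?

Reachable from A: {A, C, D, E, F, G}.
Reachable from G: {G}.
In A's history but not G's: {A, C, D, E, F} — 5 commits.

5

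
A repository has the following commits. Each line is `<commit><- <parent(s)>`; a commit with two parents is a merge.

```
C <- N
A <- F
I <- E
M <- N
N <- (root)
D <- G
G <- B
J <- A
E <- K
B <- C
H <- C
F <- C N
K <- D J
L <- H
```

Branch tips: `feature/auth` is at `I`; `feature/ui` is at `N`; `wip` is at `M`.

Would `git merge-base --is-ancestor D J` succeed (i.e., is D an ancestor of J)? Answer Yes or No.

Ancestors of J: {A, C, F, J, N}.
D is not in that set, so it is not an ancestor of J.

No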